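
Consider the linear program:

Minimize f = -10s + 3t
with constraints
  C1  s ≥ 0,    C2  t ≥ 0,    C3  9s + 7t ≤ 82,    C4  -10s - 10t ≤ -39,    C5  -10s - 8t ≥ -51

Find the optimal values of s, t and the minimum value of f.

s = 51/10, t = 0, minimum f = -51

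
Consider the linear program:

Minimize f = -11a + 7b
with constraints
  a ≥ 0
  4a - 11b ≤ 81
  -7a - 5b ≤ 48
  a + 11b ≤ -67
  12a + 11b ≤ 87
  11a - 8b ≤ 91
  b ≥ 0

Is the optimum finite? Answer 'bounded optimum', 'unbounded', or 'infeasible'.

The boundaries a = 0 and 4a - 11b = 81 meet at (0, -81/11), but that point violates b ≥ 0. Every candidate vertex is excluded by some other constraint, so the feasible region is empty.

infeasible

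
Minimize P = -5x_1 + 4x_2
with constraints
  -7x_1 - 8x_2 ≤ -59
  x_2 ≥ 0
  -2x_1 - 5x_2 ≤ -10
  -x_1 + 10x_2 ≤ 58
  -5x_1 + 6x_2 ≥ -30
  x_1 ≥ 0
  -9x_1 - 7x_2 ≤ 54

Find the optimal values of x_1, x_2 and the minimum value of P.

x_1 = 162/11, x_2 = 80/11, minimum P = -490/11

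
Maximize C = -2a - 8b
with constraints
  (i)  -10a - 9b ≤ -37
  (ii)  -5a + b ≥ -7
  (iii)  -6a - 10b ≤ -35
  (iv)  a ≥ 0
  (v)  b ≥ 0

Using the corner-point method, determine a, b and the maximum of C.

a = 15/8, b = 19/8, maximum C = -91/4

Extreme points and C = -2a - 8b:
  (55/46, 64/23) → C = -567/23
  (0, 37/9) → C = -296/9
  (15/8, 19/8) → C = -91/4
The feasible region is unbounded (it extends along (0, 1), (1, 5)), but C strictly decreases along every unbounded feasible direction, so there is no improving ray and the maximum is attained at a vertex.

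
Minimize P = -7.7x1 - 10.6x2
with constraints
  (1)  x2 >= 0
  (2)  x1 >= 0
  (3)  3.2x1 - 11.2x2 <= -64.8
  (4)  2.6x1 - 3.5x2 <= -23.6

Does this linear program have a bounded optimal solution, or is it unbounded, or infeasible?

From the feasible point (0, 236/35), moving in the direction (0, 1) keeps every constraint satisfied while P decreases without bound.

unbounded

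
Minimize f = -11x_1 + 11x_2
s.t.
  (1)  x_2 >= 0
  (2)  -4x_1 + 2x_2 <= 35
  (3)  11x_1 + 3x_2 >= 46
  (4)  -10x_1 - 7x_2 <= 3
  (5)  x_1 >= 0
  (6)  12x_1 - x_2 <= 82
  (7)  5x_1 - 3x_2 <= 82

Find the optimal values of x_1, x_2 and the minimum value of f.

Corner points and f = -11x_1 + 11x_2:
  (46/11, 0) → f = -46
  (41/6, 0) → f = -451/6
  (0, 35/2) → f = 385/2
  (199/20, 187/5) → f = 6039/20
  (0, 46/3) → f = 506/3

The optimum lies where x_2 = 0 and 12x_1 - x_2 = 82.
Solving simultaneously gives x_1 = 41/6, x_2 = 0.

x_1 = 41/6, x_2 = 0, minimum f = -451/6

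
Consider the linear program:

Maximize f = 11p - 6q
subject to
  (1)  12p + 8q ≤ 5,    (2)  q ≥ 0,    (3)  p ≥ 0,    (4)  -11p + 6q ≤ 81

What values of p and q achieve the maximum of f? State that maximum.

Extreme points and f = 11p - 6q:
  (5/12, 0) → f = 55/12
  (0, 5/8) → f = -15/4
  (0, 0) → f = 0

At the optimal vertex, 12p + 8q = 5 and q = 0.
Solving simultaneously gives p = 5/12, q = 0.

p = 5/12, q = 0, maximum f = 55/12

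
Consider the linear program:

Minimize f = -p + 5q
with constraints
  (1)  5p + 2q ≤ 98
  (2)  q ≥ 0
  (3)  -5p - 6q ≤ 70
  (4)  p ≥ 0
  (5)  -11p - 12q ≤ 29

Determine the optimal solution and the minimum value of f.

Feasible corners and f = -p + 5q:
  (98/5, 0) → f = -98/5
  (0, 49) → f = 245
  (0, 0) → f = 0

The optimum lies where 5p + 2q = 98 and q = 0.
Solving simultaneously gives p = 98/5, q = 0.

p = 98/5, q = 0, minimum f = -98/5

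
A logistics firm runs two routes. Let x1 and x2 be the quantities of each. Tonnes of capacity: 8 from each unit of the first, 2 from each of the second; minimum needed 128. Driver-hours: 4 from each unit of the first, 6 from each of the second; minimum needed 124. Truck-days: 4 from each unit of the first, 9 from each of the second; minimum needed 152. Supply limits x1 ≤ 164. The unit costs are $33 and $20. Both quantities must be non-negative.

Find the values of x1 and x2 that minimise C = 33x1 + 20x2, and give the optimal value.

Extreme points and C = 33x1 + 20x2:
  (0, 64) → C = 1280
  (38, 0) → C = 1254
  (164, 0) → C = 5412
  (13, 12) → C = 669
  (17, 28/3) → C = 2243/3
The feasible region is unbounded (it extends along (0, 1)), but C strictly increases along every unbounded feasible direction, so there is no improving ray and the minimum is attained at a vertex.

At the optimal vertex, 8x1 + 2x2 = 128 and 4x1 + 6x2 = 124.
Solving simultaneously gives x1 = 13, x2 = 12.

x1 = 13, x2 = 12, minimum C = 669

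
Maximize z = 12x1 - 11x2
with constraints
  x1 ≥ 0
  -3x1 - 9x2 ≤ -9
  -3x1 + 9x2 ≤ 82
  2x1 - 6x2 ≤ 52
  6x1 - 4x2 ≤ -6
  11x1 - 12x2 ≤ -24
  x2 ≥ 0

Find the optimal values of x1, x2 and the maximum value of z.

The binding constraints are 6x1 - 4x2 = -6 and 11x1 - 12x2 = -24.
Solving simultaneously gives x1 = 6/7, x2 = 39/14.

x1 = 6/7, x2 = 39/14, maximum z = -285/14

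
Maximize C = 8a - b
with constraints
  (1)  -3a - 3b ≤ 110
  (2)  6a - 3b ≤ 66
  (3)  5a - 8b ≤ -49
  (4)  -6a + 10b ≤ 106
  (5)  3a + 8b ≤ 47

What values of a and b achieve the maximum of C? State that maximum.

At the optimal vertex, 5a - 8b = -49 and 3a + 8b = 47.
Solving simultaneously gives a = -1/4, b = 191/32.

a = -1/4, b = 191/32, maximum C = -255/32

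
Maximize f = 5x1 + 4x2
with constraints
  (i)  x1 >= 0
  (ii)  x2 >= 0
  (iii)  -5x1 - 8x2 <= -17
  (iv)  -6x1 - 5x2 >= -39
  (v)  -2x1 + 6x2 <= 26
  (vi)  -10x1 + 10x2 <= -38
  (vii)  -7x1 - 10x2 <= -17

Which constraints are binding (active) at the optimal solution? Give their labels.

Extreme points and f = 5x1 + 4x2:
  (13/2, 0) → f = 65/2
  (19/5, 0) → f = 19
  (58/11, 81/55) → f = 1774/55

The maximum is at (13/2, 0). Substituting into each constraint, equality holds for (ii) and (iv); the remaining constraints have slack.

(ii) and (iv)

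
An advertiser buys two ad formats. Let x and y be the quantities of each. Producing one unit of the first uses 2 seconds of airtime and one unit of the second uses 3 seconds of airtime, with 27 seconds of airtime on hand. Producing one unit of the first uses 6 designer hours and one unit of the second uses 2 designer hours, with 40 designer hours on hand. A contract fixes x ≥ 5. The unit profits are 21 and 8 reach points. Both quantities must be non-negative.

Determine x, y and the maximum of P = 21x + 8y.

x = 5, y = 5, maximum P = 145

At the optimal vertex, 6x + 2y = 40 and x = 5.
Solving simultaneously gives x = 5, y = 5.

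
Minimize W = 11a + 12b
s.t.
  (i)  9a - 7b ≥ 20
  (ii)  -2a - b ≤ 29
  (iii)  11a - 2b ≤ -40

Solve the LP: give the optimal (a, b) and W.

Extreme points and W = 11a + 12b:
  (-183/23, -301/23) → W = -5625/23
  (-320/59, -580/59) → W = -10480/59
  (-98/15, -239/15) → W = -3946/15

The binding constraints are -2a - b = 29 and 11a - 2b = -40.
Solving simultaneously gives a = -98/15, b = -239/15.

a = -98/15, b = -239/15, minimum W = -3946/15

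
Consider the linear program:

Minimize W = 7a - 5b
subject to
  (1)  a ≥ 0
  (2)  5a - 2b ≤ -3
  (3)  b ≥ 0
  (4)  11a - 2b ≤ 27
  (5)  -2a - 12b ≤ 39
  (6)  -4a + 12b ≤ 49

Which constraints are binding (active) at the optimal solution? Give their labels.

(1) and (6)

Feasible corners and W = 7a - 5b:
  (0, 3/2) → W = -15/2
  (0, 49/12) → W = -245/12
  (31/26, 233/52) → W = -731/52

The minimum is at (0, 49/12). Substituting into each constraint, equality holds for (1) and (6); the remaining constraints have slack.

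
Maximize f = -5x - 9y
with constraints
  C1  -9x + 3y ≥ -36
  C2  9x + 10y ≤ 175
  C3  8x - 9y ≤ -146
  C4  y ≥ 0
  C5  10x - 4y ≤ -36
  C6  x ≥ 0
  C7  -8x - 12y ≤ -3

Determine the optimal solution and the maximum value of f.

Extreme points and f = -5x - 9y:
  (5/7, 118/7) → f = -1087/7
  (0, 35/2) → f = -315/2
  (0, 146/9) → f = -146

x = 0, y = 146/9, maximum f = -146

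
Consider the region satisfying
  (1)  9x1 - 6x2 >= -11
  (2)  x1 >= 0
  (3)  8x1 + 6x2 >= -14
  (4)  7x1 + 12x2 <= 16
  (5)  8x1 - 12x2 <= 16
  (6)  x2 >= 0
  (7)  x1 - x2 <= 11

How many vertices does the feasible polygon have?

4

Intersecting each pair of boundary lines and keeping only the points that satisfy every inequality leaves:
  (0, 4/3)
  (0, 0)
  (32/15, 4/45)
  (2, 0)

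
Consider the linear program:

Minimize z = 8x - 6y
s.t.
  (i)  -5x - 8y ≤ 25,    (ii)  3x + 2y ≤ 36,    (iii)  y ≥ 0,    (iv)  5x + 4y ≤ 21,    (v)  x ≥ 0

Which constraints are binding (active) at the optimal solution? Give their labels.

(iv) and (v)

Corner points and z = 8x - 6y:
  (21/5, 0) → z = 168/5
  (0, 0) → z = 0
  (0, 21/4) → z = -63/2

The minimum is at (0, 21/4). Substituting into each constraint, equality holds for (iv) and (v); the remaining constraints have slack.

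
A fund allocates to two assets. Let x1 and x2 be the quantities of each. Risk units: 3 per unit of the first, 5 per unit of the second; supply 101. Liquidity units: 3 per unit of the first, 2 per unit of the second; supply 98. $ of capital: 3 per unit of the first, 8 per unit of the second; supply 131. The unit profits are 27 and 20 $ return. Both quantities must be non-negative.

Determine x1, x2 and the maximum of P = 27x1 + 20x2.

Vertices and P = 27x1 + 20x2:
  (0, 0) → P = 0
  (0, 131/8) → P = 655/2
  (98/3, 0) → P = 882
  (32, 1) → P = 884
  (17, 10) → P = 659

x1 = 32, x2 = 1, maximum P = 884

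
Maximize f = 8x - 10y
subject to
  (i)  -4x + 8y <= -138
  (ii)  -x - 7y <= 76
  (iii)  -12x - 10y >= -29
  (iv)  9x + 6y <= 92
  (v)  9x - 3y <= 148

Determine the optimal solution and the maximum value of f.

x = 404/33, y = -416/33, maximum f = 224

Vertices and f = 8x - 10y:
  (179/18, -221/18) → f = 607/3
  (403/34, -385/34) → f = 3537/17
  (404/33, -416/33) → f = 224
  (1567/126, -505/42) → f = 13843/63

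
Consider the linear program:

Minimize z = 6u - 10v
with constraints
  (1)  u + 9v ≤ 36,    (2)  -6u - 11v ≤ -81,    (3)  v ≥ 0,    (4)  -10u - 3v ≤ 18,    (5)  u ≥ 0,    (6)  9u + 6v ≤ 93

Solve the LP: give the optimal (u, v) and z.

u = 333/43, v = 135/43, minimum z = 648/43

Corner points and z = 6u - 10v:
  (333/43, 135/43) → z = 648/43
  (207/25, 77/25) → z = 472/25
  (179/21, 19/7) → z = 24

The optimum lies where u + 9v = 36 and -6u - 11v = -81.
Solving simultaneously gives u = 333/43, v = 135/43.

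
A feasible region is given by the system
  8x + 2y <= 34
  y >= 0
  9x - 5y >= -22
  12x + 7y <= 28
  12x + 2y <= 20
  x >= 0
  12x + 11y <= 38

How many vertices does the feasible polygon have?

5

The feasible vertices (each the meet of two boundaries and inside every other half-plane) are:
  (5/3, 0)
  (0, 0)
  (7/5, 8/5)
  (7/8, 5/2)
  (0, 38/11)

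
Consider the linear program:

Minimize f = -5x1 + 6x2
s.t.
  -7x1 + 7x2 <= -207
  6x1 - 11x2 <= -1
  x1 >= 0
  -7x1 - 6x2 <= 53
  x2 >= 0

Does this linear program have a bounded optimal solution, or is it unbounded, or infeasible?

From the feasible point (2284/35, 1249/35), moving in the direction (11, 6) keeps every constraint satisfied while f decreases without bound.

unbounded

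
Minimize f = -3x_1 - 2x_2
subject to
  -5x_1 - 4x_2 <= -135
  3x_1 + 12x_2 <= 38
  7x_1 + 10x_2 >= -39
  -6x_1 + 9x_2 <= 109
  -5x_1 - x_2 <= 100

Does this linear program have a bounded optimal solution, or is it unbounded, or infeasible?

unbounded

From the feasible point (367/12, -215/48), moving in the direction (12, -3) keeps every constraint satisfied while f decreases without bound.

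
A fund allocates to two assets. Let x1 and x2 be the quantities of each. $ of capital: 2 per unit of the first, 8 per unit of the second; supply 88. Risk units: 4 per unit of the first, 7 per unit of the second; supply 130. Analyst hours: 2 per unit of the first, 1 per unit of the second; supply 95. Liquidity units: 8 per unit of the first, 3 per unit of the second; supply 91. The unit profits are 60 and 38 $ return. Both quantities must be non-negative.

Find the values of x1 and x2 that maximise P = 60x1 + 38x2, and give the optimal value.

Vertices and P = 60x1 + 38x2:
  (0, 0) → P = 0
  (0, 11) → P = 418
  (91/8, 0) → P = 1365/2
  (8, 9) → P = 822

x1 = 8, x2 = 9, maximum P = 822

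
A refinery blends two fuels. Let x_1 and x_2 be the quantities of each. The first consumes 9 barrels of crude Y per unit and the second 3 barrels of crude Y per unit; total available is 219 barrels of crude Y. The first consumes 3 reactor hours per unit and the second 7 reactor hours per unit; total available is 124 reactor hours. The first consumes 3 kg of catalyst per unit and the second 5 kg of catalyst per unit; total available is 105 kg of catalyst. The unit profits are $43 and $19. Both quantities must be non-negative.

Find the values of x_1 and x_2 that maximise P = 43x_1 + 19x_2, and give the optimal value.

Extreme points and P = 43x_1 + 19x_2:
  (0, 0) → P = 0
  (0, 124/7) → P = 2356/7
  (73/3, 0) → P = 3139/3
  (65/3, 8) → P = 3251/3
  (115/6, 19/2) → P = 3014/3

x_1 = 65/3, x_2 = 8, maximum P = 3251/3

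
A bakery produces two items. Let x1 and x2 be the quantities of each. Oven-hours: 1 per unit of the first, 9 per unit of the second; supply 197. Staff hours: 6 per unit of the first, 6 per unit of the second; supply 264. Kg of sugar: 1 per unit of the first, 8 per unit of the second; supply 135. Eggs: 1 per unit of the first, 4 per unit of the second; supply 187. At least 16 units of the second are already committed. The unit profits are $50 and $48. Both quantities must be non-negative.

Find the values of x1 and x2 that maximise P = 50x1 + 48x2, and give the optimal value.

x1 = 7, x2 = 16, maximum P = 1118

At the optimal vertex, x1 + 8x2 = 135 and x2 = 16.
Solving simultaneously gives x1 = 7, x2 = 16.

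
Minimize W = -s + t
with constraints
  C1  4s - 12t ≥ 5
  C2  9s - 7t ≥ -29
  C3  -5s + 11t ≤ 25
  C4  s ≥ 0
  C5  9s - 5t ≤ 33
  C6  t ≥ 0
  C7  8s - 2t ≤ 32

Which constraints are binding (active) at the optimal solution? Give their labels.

Extreme points and W = -s + t:
  (371/88, 87/88) → W = -71/22
  (5/4, 0) → W = -5/4
  (11/3, 0) → W = -11/3

The minimum is at (11/3, 0). Substituting into each constraint, equality holds for C5 and C6; the remaining constraints have slack.

C5 and C6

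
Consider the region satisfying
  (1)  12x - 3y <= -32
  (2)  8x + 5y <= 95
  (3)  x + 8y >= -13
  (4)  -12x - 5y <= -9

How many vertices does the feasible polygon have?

Pairwise boundary intersections that survive every other constraint:
  (125/84, 349/21)
  (-133/96, 41/8)
  (-43/2, 267/5)

3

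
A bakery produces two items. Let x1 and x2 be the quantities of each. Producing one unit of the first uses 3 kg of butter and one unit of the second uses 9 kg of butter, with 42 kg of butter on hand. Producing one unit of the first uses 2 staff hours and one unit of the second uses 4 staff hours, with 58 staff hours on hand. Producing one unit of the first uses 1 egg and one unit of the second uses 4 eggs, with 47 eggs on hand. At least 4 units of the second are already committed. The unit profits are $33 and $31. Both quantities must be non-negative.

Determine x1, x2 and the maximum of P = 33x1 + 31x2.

x1 = 2, x2 = 4, maximum P = 190

Extreme points and P = 33x1 + 31x2:
  (0, 14/3) → P = 434/3
  (0, 4) → P = 124
  (2, 4) → P = 190

The optimum lies where 3x1 + 9x2 = 42 and x2 = 4.
Solving simultaneously gives x1 = 2, x2 = 4.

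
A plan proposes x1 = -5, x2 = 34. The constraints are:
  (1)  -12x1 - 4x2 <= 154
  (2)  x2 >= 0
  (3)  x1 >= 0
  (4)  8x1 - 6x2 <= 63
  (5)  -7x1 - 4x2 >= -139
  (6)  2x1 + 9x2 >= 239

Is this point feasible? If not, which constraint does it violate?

not feasible — violates (3)

Constraint (3): x1 = -5, which is not ≥ 0. All other constraints are satisfied.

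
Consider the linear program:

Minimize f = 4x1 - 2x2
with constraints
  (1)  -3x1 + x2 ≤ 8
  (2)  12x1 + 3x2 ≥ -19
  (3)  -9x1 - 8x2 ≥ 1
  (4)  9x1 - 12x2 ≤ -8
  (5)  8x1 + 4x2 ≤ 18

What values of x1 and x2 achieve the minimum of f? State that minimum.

Vertices and f = 4x1 - 2x2:
  (-43/21, 13/7) → f = -250/21
  (-65/33, 23/11) → f = -398/33
  (-28/19, -25/57) → f = -286/57
  (-19/45, 7/20) → f = -43/18

x1 = -65/33, x2 = 23/11, minimum f = -398/33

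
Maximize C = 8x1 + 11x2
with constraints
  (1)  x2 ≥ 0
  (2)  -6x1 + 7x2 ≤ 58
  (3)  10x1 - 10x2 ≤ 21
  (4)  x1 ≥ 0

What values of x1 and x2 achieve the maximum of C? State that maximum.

Vertices and C = 8x1 + 11x2:
  (21/10, 0) → C = 84/5
  (0, 0) → C = 0
  (727/10, 353/5) → C = 6791/5
  (0, 58/7) → C = 638/7

The optimum lies where -6x1 + 7x2 = 58 and 10x1 - 10x2 = 21.
Solving simultaneously gives x1 = 727/10, x2 = 353/5.

x1 = 727/10, x2 = 353/5, maximum C = 6791/5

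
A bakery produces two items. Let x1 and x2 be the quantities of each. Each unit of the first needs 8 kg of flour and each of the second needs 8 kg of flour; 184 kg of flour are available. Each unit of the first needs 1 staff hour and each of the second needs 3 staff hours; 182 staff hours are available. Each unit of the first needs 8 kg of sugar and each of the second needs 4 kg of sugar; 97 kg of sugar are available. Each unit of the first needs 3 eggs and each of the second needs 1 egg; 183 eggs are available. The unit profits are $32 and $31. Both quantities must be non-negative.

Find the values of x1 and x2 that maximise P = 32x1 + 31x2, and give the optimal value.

x1 = 5/4, x2 = 87/4, maximum P = 2857/4

Corner points and P = 32x1 + 31x2:
  (0, 0) → P = 0
  (0, 23) → P = 713
  (97/8, 0) → P = 388
  (5/4, 87/4) → P = 2857/4

At the optimal vertex, 8x1 + 8x2 = 184 and 8x1 + 4x2 = 97.
Solving simultaneously gives x1 = 5/4, x2 = 87/4.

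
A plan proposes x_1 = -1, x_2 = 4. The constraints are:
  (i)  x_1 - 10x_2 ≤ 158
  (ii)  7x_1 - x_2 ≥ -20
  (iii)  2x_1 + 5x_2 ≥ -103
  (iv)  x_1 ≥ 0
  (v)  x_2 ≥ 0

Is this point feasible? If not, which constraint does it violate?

not feasible — violates (iv)

Constraint (iv): x_1 = -1, which is not ≥ 0. All other constraints are satisfied.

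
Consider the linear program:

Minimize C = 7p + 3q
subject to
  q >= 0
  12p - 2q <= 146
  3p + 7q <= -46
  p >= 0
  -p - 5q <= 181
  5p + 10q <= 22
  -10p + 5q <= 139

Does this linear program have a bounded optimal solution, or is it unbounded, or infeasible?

The boundaries q = 0 and p = 0 meet at (0, 0), but that point violates 3p + 7q ≤ -46. Every candidate vertex is excluded by some other constraint, so the feasible region is empty.

infeasible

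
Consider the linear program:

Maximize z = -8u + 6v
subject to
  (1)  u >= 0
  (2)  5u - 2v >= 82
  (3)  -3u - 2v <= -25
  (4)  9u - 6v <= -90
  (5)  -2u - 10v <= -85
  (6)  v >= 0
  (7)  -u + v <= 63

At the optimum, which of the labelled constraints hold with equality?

Corner points and z = -8u + 6v:
  (56, 99) → z = 146
  (208/3, 397/3) → z = 718/3
  (96, 159) → z = 186

The maximum is at (208/3, 397/3). Substituting into each constraint, equality holds for (2) and (7); the remaining constraints have slack.

(2) and (7)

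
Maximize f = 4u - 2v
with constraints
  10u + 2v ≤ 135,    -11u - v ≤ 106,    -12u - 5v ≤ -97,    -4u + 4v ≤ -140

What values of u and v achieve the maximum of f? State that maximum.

u = 37/2, v = -25, maximum f = 124

Extreme points and f = 4u - 2v:
  (37/2, -25) → f = 124
  (205/12, -215/12) → f = 625/6
  (16, -19) → f = 102

The binding constraints are 10u + 2v = 135 and -12u - 5v = -97.
Solving simultaneously gives u = 37/2, v = -25.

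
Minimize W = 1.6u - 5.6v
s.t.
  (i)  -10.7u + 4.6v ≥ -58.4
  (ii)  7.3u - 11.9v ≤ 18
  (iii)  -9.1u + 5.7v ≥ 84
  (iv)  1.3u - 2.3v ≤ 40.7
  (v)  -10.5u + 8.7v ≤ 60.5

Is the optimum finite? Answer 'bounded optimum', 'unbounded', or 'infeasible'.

infeasible

The boundaries -10.7u + 4.6v = -58.4 and 7.3u - 11.9v = 18 meet at (61216/9375, 23372/9375), but that point violates -9.1u + 5.7v ≥ 84. Every candidate vertex is excluded by some other constraint, so the feasible region is empty.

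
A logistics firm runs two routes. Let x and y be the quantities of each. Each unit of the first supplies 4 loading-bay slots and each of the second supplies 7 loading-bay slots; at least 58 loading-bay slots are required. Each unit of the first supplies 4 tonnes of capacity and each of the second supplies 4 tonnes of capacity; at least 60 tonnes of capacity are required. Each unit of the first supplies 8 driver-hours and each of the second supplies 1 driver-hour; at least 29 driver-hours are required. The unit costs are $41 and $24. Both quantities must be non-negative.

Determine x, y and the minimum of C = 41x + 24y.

x = 2, y = 13, minimum C = 394

The feasible region is unbounded (it extends along (0, 1), (1, 0)), but C strictly increases along every unbounded feasible direction, so there is no improving ray and the minimum is attained at a vertex.

At the optimal vertex, 4x + 4y = 60 and 8x + y = 29.
Solving simultaneously gives x = 2, y = 13.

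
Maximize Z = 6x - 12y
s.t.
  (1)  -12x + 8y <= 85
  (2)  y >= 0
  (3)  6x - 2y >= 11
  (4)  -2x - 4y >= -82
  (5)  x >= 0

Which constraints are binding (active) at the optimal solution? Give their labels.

Feasible corners and Z = 6x - 12y:
  (11/6, 0) → Z = 11
  (41, 0) → Z = 246
  (52/7, 235/14) → Z = -1098/7

The maximum is at (41, 0). Substituting into each constraint, equality holds for (2) and (4); the remaining constraints have slack.

(2) and (4)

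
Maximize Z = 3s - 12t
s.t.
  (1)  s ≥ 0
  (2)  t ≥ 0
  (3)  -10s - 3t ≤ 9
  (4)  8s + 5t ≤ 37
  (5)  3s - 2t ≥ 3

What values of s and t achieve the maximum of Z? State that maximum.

s = 37/8, t = 0, maximum Z = 111/8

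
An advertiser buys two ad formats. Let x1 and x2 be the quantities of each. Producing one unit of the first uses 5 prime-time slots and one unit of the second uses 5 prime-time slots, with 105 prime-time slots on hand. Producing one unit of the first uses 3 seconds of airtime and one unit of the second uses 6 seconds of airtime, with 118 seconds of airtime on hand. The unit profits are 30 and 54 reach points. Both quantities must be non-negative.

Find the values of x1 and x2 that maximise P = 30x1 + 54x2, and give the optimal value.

x1 = 8/3, x2 = 55/3, maximum P = 1070

Vertices and P = 30x1 + 54x2:
  (0, 0) → P = 0
  (0, 59/3) → P = 1062
  (21, 0) → P = 630
  (8/3, 55/3) → P = 1070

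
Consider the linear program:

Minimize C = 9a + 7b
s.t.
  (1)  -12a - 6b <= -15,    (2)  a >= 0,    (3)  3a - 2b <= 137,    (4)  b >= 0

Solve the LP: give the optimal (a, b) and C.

a = 5/4, b = 0, minimum C = 45/4

Corner points and C = 9a + 7b:
  (0, 5/2) → C = 35/2
  (5/4, 0) → C = 45/4
  (137/3, 0) → C = 411
The feasible region is unbounded (it extends along (0, 1), (2, 3)), but C strictly increases along every unbounded feasible direction, so there is no improving ray and the minimum is attained at a vertex.

The binding constraints are -12a - 6b = -15 and b = 0.
Solving simultaneously gives a = 5/4, b = 0.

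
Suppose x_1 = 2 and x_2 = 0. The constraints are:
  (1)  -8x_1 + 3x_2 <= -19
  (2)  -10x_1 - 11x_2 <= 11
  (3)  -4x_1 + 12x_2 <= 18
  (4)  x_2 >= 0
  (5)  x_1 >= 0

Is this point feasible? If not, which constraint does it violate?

Constraint (1): -8x_1 + 3x_2 = -16, which is not ≤ -19. All other constraints are satisfied.

not feasible — violates (1)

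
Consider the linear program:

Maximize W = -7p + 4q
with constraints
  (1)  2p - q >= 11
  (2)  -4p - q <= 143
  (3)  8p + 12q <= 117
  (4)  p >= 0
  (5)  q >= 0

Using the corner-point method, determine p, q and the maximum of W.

p = 249/32, q = 73/16, maximum W = -1159/32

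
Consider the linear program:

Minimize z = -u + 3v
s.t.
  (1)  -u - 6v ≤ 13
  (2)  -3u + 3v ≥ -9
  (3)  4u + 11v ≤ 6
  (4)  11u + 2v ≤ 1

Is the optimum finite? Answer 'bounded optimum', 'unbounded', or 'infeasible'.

Corner points and z = -u + 3v:
  (1/2, -9/4) → z = -29/4
  (-1/113, 62/113) → z = 187/113
The feasible region has finitely many vertices and no improving ray; the minimum is -29/4 at (1/2, -9/4).

bounded optimum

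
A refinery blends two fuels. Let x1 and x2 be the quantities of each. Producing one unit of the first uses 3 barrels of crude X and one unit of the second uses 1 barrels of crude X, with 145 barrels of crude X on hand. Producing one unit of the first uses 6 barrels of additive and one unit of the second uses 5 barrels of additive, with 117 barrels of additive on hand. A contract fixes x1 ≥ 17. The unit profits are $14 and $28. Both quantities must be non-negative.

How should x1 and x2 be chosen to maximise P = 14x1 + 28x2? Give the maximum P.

Vertices and P = 14x1 + 28x2:
  (39/2, 0) → P = 273
  (17, 0) → P = 238
  (17, 3) → P = 322

The optimum lies where 6x1 + 5x2 = 117 and x1 = 17.
Solving simultaneously gives x1 = 17, x2 = 3.

x1 = 17, x2 = 3, maximum P = 322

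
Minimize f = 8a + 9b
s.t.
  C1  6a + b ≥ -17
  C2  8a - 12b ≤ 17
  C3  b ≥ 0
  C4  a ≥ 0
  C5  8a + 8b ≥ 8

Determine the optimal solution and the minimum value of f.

a = 1, b = 0, minimum f = 8

Vertices and f = 8a + 9b:
  (17/8, 0) → f = 17
  (1, 0) → f = 8
  (0, 1) → f = 9
The feasible region is unbounded (it extends along (0, 1), (3, 2)), but f strictly increases along every unbounded feasible direction, so there is no improving ray and the minimum is attained at a vertex.

The binding constraints are b = 0 and 8a + 8b = 8.
Solving simultaneously gives a = 1, b = 0.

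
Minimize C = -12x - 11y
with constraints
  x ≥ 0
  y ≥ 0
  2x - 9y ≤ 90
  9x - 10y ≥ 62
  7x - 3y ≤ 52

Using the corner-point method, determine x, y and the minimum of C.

x = 334/43, y = 34/43, minimum C = -4382/43

The optimum lies where 9x - 10y = 62 and 7x - 3y = 52.
Solving simultaneously gives x = 334/43, y = 34/43.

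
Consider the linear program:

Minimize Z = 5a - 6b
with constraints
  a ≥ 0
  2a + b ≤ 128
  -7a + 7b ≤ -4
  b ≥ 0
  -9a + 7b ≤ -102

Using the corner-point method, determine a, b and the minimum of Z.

a = 998/23, b = 948/23, minimum Z = -698/23

Vertices and Z = 5a - 6b:
  (64, 0) → Z = 320
  (998/23, 948/23) → Z = -698/23
  (34/3, 0) → Z = 170/3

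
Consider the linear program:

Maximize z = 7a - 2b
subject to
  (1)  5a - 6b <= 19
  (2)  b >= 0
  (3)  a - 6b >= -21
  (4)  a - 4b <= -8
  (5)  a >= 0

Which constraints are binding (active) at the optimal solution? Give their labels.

(1) and (3)

Vertices and z = 7a - 2b:
  (10, 31/6) → z = 179/3
  (62/7, 59/14) → z = 375/7
  (0, 7/2) → z = -7
  (0, 2) → z = -4

The maximum is at (10, 31/6). Substituting into each constraint, equality holds for (1) and (3); the remaining constraints have slack.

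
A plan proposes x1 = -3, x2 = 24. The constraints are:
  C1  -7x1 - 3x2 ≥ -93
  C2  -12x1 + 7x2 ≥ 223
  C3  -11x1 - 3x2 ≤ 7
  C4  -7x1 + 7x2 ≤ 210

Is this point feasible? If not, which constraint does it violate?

Constraint C2: -12x1 + 7x2 = 204, which is not ≥ 223. All other constraints are satisfied.

not feasible — violates C2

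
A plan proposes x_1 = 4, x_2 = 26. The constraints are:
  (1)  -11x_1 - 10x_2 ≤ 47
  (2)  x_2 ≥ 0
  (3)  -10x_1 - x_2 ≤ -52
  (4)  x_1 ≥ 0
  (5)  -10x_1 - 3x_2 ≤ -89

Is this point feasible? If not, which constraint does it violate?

feasible

(1): -304 ≤ 47 ✓
(2): 26 ≥ 0 ✓
(3): -66 ≤ -52 ✓
(4): 4 ≥ 0 ✓
(5): -118 ≤ -89 ✓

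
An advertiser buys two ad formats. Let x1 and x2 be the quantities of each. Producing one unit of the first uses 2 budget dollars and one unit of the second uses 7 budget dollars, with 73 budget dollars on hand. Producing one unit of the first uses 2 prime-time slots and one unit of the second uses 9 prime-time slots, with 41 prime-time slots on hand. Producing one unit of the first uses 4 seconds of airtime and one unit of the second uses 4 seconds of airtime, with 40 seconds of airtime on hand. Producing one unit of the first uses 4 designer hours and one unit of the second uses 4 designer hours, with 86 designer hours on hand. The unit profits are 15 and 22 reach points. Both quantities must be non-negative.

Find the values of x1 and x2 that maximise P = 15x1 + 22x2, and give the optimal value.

Vertices and P = 15x1 + 22x2:
  (0, 0) → P = 0
  (0, 41/9) → P = 902/9
  (10, 0) → P = 150
  (7, 3) → P = 171

The binding constraints are 2x1 + 9x2 = 41 and 4x1 + 4x2 = 40.
Solving simultaneously gives x1 = 7, x2 = 3.

x1 = 7, x2 = 3, maximum P = 171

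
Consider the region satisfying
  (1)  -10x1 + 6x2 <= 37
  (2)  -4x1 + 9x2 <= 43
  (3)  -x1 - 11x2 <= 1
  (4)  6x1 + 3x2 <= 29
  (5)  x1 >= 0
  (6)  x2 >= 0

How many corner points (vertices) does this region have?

4

Pairwise boundary intersections that survive every other constraint:
  (2, 17/3)
  (0, 43/9)
  (29/6, 0)
  (0, 0)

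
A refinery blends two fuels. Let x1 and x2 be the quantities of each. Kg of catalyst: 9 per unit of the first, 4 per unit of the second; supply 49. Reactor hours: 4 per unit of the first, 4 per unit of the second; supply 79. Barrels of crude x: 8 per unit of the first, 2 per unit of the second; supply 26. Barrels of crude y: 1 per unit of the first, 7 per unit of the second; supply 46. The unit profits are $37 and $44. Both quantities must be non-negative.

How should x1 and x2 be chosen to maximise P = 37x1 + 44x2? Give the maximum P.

x1 = 5/3, x2 = 19/3, maximum P = 1021/3

Extreme points and P = 37x1 + 44x2:
  (0, 0) → P = 0
  (0, 46/7) → P = 2024/7
  (13/4, 0) → P = 481/4
  (5/3, 19/3) → P = 1021/3

The binding constraints are 8x1 + 2x2 = 26 and x1 + 7x2 = 46.
Solving simultaneously gives x1 = 5/3, x2 = 19/3.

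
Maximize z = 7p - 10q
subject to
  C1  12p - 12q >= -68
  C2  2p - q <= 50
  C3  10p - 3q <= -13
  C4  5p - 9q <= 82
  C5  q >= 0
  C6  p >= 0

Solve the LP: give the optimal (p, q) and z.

p = 0, q = 13/3, maximum z = -130/3

Vertices and z = 7p - 10q:
  (4/7, 131/21) → z = -1226/21
  (0, 17/3) → z = -170/3
  (0, 13/3) → z = -130/3

The optimum lies where 10p - 3q = -13 and p = 0.
Solving simultaneously gives p = 0, q = 13/3.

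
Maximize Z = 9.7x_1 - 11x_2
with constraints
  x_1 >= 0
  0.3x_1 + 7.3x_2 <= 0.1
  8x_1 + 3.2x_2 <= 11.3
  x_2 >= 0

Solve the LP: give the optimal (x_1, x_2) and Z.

x_1 = 1/3, x_2 = 0, maximum Z = 97/30

The binding constraints are 0.3x_1 + 7.3x_2 = 0.1 and x_2 = 0.
Solving simultaneously gives x_1 = 1/3, x_2 = 0.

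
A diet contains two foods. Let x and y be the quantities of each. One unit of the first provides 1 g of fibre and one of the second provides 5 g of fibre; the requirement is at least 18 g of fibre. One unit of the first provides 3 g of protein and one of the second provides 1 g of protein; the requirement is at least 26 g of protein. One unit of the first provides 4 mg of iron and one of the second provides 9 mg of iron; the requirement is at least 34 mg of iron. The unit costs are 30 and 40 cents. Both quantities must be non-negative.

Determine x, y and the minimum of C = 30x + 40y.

The feasible region is unbounded (it extends along (0, 1), (1, 0)), but C strictly increases along every unbounded feasible direction, so there is no improving ray and the minimum is attained at a vertex.

At the optimal vertex, x + 5y = 18 and 3x + y = 26.
Solving simultaneously gives x = 8, y = 2.

x = 8, y = 2, minimum C = 320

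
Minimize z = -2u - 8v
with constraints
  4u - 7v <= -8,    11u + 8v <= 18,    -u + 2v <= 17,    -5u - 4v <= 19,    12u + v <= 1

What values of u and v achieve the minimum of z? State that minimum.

u = -10/3, v = 41/6, minimum z = -48

Extreme points and z = -2u - 8v:
  (-55/17, -12/17) → z = 206/17
  (-1/88, 25/22) → z = -399/44
  (-10/3, 41/6) → z = -48
  (-2/17, 41/17) → z = -324/17
  (-53/7, 33/7) → z = -158/7

The binding constraints are 11u + 8v = 18 and -u + 2v = 17.
Solving simultaneously gives u = -10/3, v = 41/6.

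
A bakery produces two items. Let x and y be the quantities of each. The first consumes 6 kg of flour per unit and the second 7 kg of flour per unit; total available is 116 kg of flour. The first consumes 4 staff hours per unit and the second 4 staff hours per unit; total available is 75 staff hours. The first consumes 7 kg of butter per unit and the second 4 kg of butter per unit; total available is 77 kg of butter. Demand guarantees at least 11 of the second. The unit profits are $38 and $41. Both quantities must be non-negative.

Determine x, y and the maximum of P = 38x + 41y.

Feasible corners and P = 38x + 41y:
  (0, 116/7) → P = 4756/7
  (0, 11) → P = 451
  (3, 14) → P = 688
  (33/7, 11) → P = 4411/7

The binding constraints are 6x + 7y = 116 and 7x + 4y = 77.
Solving simultaneously gives x = 3, y = 14.

x = 3, y = 14, maximum P = 688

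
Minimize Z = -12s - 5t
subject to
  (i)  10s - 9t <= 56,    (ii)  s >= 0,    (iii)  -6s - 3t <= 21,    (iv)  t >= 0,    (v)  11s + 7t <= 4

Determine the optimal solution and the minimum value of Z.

s = 4/11, t = 0, minimum Z = -48/11

Vertices and Z = -12s - 5t:
  (0, 0) → Z = 0
  (0, 4/7) → Z = -20/7
  (4/11, 0) → Z = -48/11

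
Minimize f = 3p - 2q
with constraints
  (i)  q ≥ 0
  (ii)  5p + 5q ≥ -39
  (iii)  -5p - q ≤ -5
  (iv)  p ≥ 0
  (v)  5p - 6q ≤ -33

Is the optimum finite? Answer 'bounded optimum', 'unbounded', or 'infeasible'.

From the feasible point (0, 11/2), moving in the direction (0, 1) keeps every constraint satisfied while f decreases without bound.

unbounded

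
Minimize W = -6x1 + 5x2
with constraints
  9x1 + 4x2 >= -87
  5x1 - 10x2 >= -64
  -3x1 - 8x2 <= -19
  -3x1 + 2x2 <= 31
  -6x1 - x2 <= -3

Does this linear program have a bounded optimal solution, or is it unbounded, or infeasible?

From the feasible point (-34/65, 399/65), moving in the direction (10, 5) keeps every constraint satisfied while W decreases without bound.

unbounded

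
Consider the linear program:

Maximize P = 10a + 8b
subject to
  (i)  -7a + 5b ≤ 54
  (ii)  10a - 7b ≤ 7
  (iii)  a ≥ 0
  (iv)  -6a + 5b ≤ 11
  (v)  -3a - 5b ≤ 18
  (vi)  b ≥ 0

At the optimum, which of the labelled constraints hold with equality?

(ii) and (iv)

Vertices and P = 10a + 8b:
  (14, 19) → P = 292
  (7/10, 0) → P = 7
  (0, 11/5) → P = 88/5
  (0, 0) → P = 0

The maximum is at (14, 19). Substituting into each constraint, equality holds for (ii) and (iv); the remaining constraints have slack.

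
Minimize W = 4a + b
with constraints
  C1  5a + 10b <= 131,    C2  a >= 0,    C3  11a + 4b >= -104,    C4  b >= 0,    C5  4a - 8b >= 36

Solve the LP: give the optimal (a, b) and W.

a = 9, b = 0, minimum W = 36

Extreme points and W = 4a + b:
  (131/5, 0) → W = 524/5
  (88/5, 43/10) → W = 747/10
  (9, 0) → W = 36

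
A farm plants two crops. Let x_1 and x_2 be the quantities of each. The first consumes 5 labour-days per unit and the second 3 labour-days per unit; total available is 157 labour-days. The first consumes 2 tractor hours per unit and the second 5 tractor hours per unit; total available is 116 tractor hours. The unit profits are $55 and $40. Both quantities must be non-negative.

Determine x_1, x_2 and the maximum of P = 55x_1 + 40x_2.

x_1 = 23, x_2 = 14, maximum P = 1825

Extreme points and P = 55x_1 + 40x_2:
  (0, 0) → P = 0
  (0, 116/5) → P = 928
  (157/5, 0) → P = 1727
  (23, 14) → P = 1825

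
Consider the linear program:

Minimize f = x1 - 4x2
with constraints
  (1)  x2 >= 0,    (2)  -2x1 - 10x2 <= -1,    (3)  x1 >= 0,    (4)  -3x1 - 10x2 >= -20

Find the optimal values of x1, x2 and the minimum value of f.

Vertices and f = x1 - 4x2:
  (1/2, 0) → f = 1/2
  (20/3, 0) → f = 20/3
  (0, 1/10) → f = -2/5
  (0, 2) → f = -8

x1 = 0, x2 = 2, minimum f = -8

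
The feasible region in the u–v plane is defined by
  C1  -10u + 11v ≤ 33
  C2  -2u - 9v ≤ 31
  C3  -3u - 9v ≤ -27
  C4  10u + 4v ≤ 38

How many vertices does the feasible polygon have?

3

Pairwise boundary intersections that survive every other constraint:
  (0, 3)
  (143/75, 71/15)
  (3, 2)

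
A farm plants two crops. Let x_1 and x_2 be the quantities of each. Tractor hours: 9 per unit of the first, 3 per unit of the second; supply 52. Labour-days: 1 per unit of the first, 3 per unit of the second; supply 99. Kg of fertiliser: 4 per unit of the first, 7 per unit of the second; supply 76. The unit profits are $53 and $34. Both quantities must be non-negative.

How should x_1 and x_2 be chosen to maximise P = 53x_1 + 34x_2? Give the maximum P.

Vertices and P = 53x_1 + 34x_2:
  (0, 0) → P = 0
  (0, 76/7) → P = 2584/7
  (52/9, 0) → P = 2756/9
  (8/3, 28/3) → P = 1376/3

The optimum lies where 9x_1 + 3x_2 = 52 and 4x_1 + 7x_2 = 76.
Solving simultaneously gives x_1 = 8/3, x_2 = 28/3.

x_1 = 8/3, x_2 = 28/3, maximum P = 1376/3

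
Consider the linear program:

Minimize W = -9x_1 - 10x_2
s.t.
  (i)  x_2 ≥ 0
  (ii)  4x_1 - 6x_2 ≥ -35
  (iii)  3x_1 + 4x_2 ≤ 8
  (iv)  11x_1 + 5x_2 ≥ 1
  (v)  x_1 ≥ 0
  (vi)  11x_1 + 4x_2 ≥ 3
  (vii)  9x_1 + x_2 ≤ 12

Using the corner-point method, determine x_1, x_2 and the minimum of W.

x_1 = 40/33, x_2 = 12/11, minimum W = -240/11

Extreme points and W = -9x_1 - 10x_2:
  (3/11, 0) → W = -27/11
  (4/3, 0) → W = -12
  (0, 2) → W = -20
  (40/33, 12/11) → W = -240/11
  (0, 3/4) → W = -15/2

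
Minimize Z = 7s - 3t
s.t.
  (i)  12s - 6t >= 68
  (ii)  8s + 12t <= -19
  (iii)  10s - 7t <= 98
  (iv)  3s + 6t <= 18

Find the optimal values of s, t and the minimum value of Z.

Vertices and Z = 7s - 3t:
  (117/32, -193/48) → Z = 1205/32
  (-14/3, -62/3) → Z = 88/3
  (1043/176, -487/88) → Z = 10223/176

The binding constraints are 12s - 6t = 68 and 10s - 7t = 98.
Solving simultaneously gives s = -14/3, t = -62/3.

s = -14/3, t = -62/3, minimum Z = 88/3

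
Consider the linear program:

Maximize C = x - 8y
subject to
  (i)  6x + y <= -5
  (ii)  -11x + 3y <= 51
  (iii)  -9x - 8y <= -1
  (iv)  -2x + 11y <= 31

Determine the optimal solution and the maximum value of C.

x = -41/39, y = 17/13, maximum C = -449/39

The optimum lies where 6x + y = -5 and -9x - 8y = -1.
Solving simultaneously gives x = -41/39, y = 17/13.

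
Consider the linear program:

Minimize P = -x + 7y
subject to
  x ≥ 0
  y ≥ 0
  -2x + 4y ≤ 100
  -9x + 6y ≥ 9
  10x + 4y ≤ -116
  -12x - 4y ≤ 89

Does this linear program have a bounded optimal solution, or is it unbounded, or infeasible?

infeasible

The boundaries x = 0 and -2x + 4y = 100 meet at (0, 25), but that point violates 10x + 4y ≤ -116. Every candidate vertex is excluded by some other constraint, so the feasible region is empty.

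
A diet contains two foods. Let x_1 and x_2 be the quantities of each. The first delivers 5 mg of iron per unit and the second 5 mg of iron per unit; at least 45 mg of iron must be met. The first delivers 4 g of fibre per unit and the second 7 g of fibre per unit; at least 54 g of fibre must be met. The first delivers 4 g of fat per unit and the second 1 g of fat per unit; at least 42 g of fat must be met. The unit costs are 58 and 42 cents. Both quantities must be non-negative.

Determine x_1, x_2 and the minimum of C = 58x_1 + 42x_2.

x_1 = 10, x_2 = 2, minimum C = 664

Vertices and C = 58x_1 + 42x_2:
  (0, 42) → C = 1764
  (27/2, 0) → C = 783
  (10, 2) → C = 664
The feasible region is unbounded (it extends along (0, 1), (1, 0)), but C strictly increases along every unbounded feasible direction, so there is no improving ray and the minimum is attained at a vertex.

The optimum lies where 4x_1 + 7x_2 = 54 and 4x_1 + x_2 = 42.
Solving simultaneously gives x_1 = 10, x_2 = 2.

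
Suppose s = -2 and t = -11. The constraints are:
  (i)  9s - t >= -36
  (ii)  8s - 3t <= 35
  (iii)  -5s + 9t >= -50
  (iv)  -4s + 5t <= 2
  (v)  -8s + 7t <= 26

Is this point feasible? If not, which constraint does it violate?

not feasible — violates (iii)

Constraint (iii): -5s + 9t = -89, which is not ≥ -50. All other constraints are satisfied.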